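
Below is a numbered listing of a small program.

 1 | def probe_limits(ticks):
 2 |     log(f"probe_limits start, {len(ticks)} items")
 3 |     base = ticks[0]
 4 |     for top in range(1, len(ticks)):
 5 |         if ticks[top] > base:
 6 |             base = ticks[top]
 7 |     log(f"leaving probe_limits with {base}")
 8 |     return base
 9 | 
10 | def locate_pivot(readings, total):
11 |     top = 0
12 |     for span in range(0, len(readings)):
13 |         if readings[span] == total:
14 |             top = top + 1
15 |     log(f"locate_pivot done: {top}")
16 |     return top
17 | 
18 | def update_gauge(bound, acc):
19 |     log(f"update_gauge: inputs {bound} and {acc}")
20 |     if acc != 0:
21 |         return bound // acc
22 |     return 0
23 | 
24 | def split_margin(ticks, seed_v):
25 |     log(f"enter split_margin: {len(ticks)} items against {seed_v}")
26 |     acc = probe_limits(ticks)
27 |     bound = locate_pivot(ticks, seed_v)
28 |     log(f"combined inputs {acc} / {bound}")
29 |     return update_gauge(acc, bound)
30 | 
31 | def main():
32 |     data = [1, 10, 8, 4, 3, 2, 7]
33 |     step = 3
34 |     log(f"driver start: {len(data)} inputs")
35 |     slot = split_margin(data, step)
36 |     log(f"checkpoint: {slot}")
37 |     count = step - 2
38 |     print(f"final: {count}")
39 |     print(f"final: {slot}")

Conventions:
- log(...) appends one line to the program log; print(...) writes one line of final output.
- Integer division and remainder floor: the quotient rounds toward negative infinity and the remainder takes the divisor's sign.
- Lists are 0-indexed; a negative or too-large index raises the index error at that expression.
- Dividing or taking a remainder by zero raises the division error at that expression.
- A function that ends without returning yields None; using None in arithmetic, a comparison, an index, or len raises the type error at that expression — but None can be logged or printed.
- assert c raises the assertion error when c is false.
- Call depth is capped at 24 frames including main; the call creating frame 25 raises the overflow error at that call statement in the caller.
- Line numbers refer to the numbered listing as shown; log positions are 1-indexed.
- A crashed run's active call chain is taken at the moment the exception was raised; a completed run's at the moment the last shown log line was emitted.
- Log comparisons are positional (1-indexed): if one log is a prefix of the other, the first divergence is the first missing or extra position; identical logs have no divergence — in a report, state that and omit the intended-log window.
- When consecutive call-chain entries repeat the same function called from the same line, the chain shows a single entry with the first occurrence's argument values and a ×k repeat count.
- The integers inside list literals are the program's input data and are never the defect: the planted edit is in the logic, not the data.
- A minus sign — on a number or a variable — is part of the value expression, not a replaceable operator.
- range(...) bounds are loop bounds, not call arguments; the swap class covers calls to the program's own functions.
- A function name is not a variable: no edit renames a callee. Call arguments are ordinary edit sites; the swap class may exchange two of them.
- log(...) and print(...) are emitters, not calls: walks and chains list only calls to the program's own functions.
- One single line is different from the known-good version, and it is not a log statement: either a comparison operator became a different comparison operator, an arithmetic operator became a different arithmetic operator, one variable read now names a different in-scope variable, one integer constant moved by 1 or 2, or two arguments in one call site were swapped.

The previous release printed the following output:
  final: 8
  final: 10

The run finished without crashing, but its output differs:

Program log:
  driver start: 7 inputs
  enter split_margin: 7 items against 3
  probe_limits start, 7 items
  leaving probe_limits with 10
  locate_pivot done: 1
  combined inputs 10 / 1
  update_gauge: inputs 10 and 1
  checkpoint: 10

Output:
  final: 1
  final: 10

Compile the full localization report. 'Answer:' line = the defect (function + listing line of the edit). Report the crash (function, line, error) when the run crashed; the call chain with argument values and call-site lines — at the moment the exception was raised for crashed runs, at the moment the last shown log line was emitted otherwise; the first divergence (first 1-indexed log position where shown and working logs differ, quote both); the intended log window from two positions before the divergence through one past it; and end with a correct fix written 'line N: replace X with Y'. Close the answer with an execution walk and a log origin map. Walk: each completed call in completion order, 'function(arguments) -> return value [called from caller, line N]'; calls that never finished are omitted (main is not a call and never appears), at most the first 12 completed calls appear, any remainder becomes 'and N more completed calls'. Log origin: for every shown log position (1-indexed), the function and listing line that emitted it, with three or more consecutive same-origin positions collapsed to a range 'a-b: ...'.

Answer: the defect is in main at line 37.
Key observation: Log streams are identical — the defect surfaces only in the printed output.
Call chain: main.
First divergence: none (the log streams are identical).
Execution walk:
  probe_limits([1, 10, 8, 4, 3, 2, 7]) -> 10  [called from split_margin, line 26]
  locate_pivot([1, 10, 8, 4, 3, 2, 7], 3) -> 1  [called from split_margin, line 27]
  update_gauge(10, 1) -> 10  [called from split_margin, line 29]
  split_margin([1, 10, 8, 4, 3, 2, 7], 3) -> 10  [called from main, line 35]
Log origins:
  1 — main, line 34
  2 — split_margin, line 25
  3 — probe_limits, line 2
  4 — probe_limits, line 7
  5 — locate_pivot, line 15
  6 — split_margin, line 28
  7 — update_gauge, line 19
  8 — main, line 36
A correct fix: line 37: replace `step` with `slot`.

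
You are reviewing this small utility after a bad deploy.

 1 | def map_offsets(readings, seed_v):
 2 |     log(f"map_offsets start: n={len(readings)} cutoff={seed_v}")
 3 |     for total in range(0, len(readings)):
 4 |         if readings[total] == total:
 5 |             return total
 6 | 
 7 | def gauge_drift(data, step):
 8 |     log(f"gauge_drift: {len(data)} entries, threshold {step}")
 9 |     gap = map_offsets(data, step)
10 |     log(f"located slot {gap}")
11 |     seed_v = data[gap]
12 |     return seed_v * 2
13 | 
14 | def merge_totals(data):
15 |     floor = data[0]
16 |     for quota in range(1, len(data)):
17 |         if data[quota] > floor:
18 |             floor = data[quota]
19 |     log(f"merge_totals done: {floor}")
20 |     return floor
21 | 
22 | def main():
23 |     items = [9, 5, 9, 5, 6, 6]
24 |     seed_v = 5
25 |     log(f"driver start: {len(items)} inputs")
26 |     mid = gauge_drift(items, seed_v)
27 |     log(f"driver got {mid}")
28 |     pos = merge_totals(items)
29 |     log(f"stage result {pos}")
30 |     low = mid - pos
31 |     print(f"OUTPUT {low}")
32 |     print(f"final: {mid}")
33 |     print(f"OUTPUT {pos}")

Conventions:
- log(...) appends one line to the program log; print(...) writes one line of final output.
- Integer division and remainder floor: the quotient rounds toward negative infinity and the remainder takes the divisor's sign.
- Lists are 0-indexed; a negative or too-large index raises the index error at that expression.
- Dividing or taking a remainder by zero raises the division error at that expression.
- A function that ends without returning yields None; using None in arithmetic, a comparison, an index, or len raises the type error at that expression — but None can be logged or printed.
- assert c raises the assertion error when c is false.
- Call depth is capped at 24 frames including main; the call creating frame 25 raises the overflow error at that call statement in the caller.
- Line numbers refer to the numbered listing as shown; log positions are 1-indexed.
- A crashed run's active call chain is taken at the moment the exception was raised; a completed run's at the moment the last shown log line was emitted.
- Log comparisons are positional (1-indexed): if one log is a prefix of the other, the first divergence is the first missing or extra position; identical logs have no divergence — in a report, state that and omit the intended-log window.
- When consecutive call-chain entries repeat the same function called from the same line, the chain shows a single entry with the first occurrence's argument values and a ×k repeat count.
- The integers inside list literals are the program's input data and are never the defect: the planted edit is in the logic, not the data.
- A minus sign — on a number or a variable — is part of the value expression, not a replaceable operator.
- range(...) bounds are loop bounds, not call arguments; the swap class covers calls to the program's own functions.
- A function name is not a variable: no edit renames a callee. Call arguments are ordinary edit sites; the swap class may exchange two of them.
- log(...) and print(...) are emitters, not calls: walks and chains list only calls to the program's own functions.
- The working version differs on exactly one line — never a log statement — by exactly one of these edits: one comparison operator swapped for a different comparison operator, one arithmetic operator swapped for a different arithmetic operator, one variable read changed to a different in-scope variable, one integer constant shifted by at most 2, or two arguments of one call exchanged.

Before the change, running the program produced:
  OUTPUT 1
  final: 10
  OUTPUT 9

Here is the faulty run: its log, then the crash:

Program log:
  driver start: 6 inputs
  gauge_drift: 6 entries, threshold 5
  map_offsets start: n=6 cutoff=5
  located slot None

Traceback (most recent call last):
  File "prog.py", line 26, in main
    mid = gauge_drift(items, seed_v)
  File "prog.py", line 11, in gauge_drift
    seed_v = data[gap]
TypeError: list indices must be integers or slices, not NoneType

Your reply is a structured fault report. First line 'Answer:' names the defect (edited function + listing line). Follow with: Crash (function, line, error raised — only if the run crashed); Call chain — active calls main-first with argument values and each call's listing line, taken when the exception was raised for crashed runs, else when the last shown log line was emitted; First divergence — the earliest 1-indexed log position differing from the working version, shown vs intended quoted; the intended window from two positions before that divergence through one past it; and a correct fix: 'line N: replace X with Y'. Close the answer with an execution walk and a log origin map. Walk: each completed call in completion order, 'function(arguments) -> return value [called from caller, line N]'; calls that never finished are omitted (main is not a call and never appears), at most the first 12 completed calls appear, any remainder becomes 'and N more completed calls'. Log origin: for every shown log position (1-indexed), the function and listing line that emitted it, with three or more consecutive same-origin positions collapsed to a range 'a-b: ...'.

Answer: the defect is in map_offsets at line 4.
Key observation: The log first diverges at position 4: the faulty run prints 'located slot None' where the working version prints 'located slot 1'.
Crash: gauge_drift, line 11, TypeError.
Call chain: main -> gauge_drift([9, 5, 9, 5, 6, 6], 5) (called at line 26).
First divergence: position 4 — the shown line 'located slot None' should read 'located slot 1'.
Intended log window:
  2: gauge_drift: 6 entries, threshold 5
  3: map_offsets start: n=6 cutoff=5
  4: located slot 1
  5: driver got 10
Execution walk:
  map_offsets([9, 5, 9, 5, 6, 6], 5) -> None  [called from gauge_drift, line 9]
Log origin:
  1: emitted by main (line 25)
  2: emitted by gauge_drift (line 8)
  3: emitted by map_offsets (line 2)
  4: emitted by gauge_drift (line 10)
A correct fix: line 4: replace `readings[total] == total` with `readings[total] == seed_v`.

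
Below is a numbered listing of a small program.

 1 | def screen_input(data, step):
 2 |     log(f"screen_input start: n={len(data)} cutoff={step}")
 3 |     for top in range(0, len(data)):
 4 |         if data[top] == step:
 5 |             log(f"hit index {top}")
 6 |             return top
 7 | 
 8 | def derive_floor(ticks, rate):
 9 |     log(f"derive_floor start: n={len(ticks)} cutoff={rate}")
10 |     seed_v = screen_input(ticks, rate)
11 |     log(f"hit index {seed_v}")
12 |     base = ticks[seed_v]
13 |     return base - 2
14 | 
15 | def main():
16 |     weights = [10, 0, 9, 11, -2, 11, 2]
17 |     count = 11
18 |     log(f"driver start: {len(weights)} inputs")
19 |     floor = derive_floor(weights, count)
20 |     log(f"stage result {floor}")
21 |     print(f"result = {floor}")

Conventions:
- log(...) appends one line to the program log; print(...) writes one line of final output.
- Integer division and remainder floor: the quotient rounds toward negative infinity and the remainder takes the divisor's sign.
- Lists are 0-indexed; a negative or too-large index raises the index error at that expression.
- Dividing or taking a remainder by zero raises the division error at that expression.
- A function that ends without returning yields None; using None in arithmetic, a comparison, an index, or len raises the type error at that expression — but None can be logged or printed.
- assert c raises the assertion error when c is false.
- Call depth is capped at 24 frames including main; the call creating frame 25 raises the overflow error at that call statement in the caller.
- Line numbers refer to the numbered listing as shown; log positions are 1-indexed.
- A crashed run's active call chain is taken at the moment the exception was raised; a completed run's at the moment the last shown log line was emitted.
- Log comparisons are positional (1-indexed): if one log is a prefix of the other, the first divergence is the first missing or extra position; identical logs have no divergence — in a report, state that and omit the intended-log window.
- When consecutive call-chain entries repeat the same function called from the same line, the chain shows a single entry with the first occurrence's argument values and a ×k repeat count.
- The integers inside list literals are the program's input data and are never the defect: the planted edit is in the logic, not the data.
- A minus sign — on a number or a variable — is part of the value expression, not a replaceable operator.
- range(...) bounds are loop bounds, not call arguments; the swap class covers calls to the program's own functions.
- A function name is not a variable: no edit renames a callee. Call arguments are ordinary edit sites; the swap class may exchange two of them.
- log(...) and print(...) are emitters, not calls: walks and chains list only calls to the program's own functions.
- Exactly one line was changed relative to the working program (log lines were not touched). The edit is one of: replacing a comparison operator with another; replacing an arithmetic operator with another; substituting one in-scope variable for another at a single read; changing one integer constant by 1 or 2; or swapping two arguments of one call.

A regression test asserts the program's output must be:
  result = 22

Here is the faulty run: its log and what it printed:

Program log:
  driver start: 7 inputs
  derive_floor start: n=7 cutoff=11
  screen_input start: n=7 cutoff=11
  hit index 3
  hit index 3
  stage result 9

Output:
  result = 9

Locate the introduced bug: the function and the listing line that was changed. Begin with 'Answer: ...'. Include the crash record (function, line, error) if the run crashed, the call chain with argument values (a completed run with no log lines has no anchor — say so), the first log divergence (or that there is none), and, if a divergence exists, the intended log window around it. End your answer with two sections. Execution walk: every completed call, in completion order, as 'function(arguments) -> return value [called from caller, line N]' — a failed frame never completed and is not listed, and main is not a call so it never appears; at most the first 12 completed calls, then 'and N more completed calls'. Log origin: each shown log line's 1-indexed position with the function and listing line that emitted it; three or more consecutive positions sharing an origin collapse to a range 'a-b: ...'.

Answer: the defect is in derive_floor at line 13.
Core observation: The earliest visible damage is log position 6 — 'stage result 9' rather than the intended 'stage result 22'.
Call chain: main.
First divergence: at position 6 the run shows 'stage result 9' where the working version logs 'stage result 22'.
Intended log window:
  4: hit index 3
  5: hit index 3
  6: stage result 22
Execution walk:
  screen_input([10, 0, 9, 11, -2, 11, 2], 11) -> 3  [called from derive_floor, line 10]
  derive_floor([10, 0, 9, 11, -2, 11, 2], 11) -> 9  [called from main, line 19]
Origin of each log line:
  1 — main, line 18
  2 — derive_floor, line 9
  3 — screen_input, line 2
  4 — screen_input, line 5
  5 — derive_floor, line 11
  6 — main, line 20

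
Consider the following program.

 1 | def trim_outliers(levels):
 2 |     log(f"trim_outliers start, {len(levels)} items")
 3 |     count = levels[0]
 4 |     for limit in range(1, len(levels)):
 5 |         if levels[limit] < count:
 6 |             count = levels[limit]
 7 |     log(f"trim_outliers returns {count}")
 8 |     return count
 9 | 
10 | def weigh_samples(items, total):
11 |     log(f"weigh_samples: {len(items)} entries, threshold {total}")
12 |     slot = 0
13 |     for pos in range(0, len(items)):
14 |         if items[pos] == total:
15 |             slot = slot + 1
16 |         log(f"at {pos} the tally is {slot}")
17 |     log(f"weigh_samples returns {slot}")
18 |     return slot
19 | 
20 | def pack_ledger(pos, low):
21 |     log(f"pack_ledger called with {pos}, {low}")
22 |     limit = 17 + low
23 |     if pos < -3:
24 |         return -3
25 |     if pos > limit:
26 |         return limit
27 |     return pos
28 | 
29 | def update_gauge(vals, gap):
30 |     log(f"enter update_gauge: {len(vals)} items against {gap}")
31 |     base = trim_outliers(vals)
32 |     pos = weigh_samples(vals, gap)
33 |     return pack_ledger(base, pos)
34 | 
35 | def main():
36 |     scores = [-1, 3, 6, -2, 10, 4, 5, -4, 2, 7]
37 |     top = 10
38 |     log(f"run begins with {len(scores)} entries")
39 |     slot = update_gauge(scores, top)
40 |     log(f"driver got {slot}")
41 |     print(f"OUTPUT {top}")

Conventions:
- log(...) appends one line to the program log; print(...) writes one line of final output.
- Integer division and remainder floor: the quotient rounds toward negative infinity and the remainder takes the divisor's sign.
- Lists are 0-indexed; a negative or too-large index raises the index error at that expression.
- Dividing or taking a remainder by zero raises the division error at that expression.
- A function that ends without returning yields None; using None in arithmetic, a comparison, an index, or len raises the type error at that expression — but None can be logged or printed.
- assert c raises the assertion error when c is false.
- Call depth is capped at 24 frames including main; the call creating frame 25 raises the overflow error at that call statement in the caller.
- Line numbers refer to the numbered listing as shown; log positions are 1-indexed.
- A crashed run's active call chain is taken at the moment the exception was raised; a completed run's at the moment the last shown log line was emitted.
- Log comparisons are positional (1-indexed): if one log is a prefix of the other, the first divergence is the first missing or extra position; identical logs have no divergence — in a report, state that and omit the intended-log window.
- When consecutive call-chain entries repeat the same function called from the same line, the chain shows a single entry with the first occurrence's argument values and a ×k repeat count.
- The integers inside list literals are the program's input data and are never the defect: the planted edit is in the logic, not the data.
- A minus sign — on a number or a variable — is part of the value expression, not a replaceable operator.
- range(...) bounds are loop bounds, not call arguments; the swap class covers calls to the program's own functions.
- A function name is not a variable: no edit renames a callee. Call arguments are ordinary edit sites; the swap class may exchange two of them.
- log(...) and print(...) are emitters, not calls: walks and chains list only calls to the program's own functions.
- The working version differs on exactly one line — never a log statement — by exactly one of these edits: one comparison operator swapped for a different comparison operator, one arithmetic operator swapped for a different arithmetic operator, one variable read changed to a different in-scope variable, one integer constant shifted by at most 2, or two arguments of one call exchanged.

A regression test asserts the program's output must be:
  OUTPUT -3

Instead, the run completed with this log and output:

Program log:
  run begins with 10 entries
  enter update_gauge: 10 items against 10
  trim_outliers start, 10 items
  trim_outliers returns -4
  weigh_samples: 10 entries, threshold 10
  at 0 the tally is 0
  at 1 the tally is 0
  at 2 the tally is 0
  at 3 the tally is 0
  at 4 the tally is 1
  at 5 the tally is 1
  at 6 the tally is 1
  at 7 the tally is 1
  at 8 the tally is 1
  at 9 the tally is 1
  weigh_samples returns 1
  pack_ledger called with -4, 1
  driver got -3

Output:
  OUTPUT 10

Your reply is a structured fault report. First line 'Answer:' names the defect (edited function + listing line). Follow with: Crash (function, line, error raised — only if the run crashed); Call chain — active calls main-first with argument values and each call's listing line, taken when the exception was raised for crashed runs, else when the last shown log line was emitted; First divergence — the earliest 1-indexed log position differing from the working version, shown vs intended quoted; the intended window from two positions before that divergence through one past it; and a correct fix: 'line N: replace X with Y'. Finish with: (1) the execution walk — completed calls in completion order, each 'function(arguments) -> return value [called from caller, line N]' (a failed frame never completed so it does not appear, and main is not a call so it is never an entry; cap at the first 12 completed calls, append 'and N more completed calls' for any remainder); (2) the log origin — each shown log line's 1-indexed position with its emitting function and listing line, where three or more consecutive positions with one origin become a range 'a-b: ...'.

Answer: the defect is in main at line 41.
Key observation: Nothing in the log betrays the bug — only the output does.
Call chain: main.
First divergence: none; the two logs match at every position.
Execution walk:
  trim_outliers([-1, 3, 6, -2, 10, 4, 5, -4, 2, 7]) -> -4  [called from update_gauge, line 31]
  weigh_samples([-1, 3, 6, -2, 10, 4, 5, -4, 2, 7], 10) -> 1  [called from update_gauge, line 32]
  pack_ledger(-4, 1) -> -3  [called from update_gauge, line 33]
  update_gauge([-1, 3, 6, -2, 10, 4, 5, -4, 2, 7], 10) -> -3  [called from main, line 39]
Log origin:
  1: from main, line 38
  2: from update_gauge, line 30
  3: from trim_outliers, line 2
  4: from trim_outliers, line 7
  5: from weigh_samples, line 11
  6-15: from weigh_samples, line 16
  16: from weigh_samples, line 17
  17: from pack_ledger, line 21
  18: from main, line 40
A correct fix: line 41: replace `top` with `slot`.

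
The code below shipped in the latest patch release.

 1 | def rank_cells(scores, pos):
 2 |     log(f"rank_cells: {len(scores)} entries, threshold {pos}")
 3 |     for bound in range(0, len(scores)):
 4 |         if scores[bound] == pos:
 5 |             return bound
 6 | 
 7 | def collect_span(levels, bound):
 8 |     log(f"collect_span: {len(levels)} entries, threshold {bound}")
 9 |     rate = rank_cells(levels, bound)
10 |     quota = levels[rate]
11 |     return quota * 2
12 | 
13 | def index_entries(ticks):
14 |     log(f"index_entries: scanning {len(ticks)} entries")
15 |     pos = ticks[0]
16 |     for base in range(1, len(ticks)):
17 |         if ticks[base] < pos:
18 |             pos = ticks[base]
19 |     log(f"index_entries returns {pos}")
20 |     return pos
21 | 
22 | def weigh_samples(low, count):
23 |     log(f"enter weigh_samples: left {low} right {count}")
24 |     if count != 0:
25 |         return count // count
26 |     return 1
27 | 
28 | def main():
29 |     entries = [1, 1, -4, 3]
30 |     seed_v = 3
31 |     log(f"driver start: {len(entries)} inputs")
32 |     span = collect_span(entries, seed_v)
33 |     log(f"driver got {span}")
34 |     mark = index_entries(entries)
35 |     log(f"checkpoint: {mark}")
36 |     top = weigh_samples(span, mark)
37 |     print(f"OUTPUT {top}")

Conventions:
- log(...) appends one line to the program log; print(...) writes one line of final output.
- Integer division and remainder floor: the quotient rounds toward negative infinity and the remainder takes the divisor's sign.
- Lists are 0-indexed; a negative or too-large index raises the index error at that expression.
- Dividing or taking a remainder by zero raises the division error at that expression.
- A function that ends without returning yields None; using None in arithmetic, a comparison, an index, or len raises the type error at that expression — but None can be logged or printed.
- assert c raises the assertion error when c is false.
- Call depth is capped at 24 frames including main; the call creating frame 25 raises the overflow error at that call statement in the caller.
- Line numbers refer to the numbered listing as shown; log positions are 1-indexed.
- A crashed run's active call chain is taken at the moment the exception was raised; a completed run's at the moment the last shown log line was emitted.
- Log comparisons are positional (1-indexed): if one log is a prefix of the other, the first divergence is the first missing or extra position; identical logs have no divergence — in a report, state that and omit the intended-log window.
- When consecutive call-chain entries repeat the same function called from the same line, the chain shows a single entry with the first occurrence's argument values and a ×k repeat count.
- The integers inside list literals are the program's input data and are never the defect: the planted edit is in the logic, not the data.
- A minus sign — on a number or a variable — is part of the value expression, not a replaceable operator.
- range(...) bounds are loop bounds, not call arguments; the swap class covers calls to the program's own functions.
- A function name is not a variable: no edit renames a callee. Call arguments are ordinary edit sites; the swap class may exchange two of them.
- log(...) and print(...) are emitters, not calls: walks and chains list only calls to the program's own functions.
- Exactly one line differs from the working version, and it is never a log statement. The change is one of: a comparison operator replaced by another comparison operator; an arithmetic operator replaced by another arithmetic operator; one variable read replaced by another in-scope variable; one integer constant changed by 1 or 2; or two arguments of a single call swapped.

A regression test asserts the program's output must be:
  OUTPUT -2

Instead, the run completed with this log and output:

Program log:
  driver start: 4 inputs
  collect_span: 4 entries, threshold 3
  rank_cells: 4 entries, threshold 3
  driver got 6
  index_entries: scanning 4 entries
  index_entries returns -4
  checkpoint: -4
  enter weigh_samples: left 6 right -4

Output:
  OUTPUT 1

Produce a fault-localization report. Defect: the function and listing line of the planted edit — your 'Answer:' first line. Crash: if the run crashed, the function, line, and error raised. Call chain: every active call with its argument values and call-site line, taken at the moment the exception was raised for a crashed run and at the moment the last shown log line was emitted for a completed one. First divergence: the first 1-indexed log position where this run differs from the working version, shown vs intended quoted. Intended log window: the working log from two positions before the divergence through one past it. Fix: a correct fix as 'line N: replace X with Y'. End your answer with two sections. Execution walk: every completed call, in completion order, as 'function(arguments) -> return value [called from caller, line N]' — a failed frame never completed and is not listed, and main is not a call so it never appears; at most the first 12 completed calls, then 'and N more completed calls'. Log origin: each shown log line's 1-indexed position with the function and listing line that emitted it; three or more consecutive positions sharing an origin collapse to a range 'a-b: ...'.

Answer: the defect is in weigh_samples at line 25.
The tell: Log streams are identical — the defect surfaces only in the printed output.
Call chain: main -> weigh_samples(6, -4) (called at line 36).
First divergence: there is none — every log position agrees.
Execution walk:
  rank_cells([1, 1, -4, 3], 3) -> 3  [called from collect_span, line 9]
  collect_span([1, 1, -4, 3], 3) -> 6  [called from main, line 32]
  index_entries([1, 1, -4, 3]) -> -4  [called from main, line 34]
  weigh_samples(6, -4) -> 1  [called from main, line 36]
Origin of each log line:
  1: logged in main at line 31
  2: logged in collect_span at line 8
  3: logged in rank_cells at line 2
  4: logged in main at line 33
  5: logged in index_entries at line 14
  6: logged in index_entries at line 19
  7: logged in main at line 35
  8: logged in weigh_samples at line 23
A correct fix: line 25: replace `count // count` with `low // count`.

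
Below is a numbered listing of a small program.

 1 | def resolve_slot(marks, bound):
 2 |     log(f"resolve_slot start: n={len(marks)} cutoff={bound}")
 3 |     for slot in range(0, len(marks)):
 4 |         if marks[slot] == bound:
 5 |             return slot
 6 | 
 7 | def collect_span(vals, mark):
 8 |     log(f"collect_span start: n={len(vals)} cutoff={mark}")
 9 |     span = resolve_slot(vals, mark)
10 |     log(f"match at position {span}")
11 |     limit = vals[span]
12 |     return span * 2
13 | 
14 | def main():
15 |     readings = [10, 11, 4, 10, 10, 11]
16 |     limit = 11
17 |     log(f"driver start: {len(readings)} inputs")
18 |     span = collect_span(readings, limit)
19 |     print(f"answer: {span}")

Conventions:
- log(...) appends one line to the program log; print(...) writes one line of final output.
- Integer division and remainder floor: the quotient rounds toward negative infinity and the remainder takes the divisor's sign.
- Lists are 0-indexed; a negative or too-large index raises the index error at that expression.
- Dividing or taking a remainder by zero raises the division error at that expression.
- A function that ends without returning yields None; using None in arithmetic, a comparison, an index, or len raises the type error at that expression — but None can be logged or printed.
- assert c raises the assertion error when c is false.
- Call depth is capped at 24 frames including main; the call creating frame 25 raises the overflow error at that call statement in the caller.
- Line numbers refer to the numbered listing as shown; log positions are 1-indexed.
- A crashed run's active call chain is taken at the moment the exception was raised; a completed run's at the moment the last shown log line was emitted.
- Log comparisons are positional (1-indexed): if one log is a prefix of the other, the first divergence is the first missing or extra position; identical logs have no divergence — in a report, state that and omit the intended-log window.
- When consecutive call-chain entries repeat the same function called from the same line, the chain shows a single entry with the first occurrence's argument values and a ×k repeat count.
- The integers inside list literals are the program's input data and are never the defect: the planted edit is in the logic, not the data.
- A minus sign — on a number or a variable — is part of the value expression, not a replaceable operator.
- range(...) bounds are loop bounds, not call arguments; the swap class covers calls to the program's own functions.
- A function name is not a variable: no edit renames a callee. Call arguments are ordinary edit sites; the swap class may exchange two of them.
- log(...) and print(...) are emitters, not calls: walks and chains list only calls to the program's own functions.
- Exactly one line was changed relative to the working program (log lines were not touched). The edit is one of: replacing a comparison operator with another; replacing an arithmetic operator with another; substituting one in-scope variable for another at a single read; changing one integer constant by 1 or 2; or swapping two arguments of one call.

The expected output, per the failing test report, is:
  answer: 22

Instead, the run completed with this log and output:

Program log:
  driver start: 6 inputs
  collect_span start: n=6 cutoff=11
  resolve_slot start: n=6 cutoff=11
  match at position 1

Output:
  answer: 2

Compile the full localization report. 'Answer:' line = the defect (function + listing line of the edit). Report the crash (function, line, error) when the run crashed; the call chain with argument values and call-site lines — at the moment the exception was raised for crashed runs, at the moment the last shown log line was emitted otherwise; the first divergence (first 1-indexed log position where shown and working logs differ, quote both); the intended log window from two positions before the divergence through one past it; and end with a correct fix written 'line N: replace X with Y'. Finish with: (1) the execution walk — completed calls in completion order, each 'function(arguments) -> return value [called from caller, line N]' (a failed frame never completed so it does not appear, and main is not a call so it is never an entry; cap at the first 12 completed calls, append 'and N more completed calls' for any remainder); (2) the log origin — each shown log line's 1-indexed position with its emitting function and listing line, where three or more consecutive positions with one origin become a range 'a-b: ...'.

Answer: the defect is in collect_span at line 12.
Core observation: Every logged value matches the working version; the printed result is what differs.
Call chain: main -> collect_span([10, 11, 4, 10, 10, 11], 11) (called at line 18).
First divergence: none; the two logs match at every position.
Execution walk:
  resolve_slot([10, 11, 4, 10, 10, 11], 11) -> 1  [called from collect_span, line 9]
  collect_span([10, 11, 4, 10, 10, 11], 11) -> 2  [called from main, line 18]
Log origins:
  1: logged in main at line 17
  2: logged in collect_span at line 8
  3: logged in resolve_slot at line 2
  4: logged in collect_span at line 10
A correct fix: line 12: replace `span` with `limit`.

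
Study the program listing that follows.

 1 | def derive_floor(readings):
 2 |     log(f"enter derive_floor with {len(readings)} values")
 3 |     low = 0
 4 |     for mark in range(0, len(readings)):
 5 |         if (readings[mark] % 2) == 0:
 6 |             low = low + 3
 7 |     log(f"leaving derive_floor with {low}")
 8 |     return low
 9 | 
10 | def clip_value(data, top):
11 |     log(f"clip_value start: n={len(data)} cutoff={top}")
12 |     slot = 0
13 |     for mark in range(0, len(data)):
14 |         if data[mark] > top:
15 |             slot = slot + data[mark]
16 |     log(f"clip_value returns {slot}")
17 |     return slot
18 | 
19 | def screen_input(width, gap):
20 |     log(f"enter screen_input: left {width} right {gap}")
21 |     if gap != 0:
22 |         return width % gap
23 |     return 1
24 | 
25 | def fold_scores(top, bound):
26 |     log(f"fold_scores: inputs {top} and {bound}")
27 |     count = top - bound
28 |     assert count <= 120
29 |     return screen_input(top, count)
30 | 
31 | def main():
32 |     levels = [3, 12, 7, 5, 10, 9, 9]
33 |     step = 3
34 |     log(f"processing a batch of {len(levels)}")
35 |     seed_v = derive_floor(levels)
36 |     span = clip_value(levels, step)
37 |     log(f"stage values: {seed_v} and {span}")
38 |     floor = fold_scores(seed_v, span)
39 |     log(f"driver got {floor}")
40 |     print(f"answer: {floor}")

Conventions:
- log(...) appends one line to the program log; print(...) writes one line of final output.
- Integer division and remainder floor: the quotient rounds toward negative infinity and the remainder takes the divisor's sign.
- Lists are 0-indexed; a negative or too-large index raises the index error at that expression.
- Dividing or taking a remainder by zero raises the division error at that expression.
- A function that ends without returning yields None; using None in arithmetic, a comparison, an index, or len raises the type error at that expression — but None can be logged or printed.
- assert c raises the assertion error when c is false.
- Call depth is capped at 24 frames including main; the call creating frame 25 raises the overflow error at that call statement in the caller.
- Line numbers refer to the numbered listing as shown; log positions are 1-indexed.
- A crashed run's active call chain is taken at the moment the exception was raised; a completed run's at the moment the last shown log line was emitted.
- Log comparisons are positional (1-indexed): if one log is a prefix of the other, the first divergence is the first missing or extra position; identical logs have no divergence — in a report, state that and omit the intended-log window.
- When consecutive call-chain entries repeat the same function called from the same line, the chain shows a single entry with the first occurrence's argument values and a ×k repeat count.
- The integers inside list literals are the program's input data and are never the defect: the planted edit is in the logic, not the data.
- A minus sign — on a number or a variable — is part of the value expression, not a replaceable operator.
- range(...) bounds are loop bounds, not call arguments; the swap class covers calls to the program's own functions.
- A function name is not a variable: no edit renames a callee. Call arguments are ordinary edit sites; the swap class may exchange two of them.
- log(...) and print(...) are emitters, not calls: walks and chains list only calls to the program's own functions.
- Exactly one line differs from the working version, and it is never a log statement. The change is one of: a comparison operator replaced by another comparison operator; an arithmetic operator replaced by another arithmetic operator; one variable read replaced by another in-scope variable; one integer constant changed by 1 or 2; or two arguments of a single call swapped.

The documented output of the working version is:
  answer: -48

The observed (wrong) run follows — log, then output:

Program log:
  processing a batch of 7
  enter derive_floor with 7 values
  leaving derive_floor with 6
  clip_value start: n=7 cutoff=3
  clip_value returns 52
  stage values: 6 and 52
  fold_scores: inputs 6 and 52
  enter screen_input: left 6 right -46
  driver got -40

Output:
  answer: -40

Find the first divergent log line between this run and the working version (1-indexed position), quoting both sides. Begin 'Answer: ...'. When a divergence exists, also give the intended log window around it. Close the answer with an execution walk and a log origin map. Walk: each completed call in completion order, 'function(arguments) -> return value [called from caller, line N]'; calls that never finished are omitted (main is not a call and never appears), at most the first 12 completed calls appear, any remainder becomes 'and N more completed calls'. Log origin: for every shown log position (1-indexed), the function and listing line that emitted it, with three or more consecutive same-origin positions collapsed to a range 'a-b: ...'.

Answer: position 3; shown 'leaving derive_floor with 6' vs intended 'leaving derive_floor with 2'.
Intended log window:
  1: processing a batch of 7
  2: enter derive_floor with 7 values
  3: leaving derive_floor with 2
  4: clip_value start: n=7 cutoff=3
Execution walk:
  derive_floor([3, 12, 7, 5, 10, 9, 9]) -> 6  [called from main, line 35]
  clip_value([3, 12, 7, 5, 10, 9, 9], 3) -> 52  [called from main, line 36]
  screen_input(6, -46) -> -40  [called from fold_scores, line 29]
  fold_scores(6, 52) -> -40  [called from main, line 38]
Origin of each log line:
  1: from main, line 34
  2: from derive_floor, line 2
  3: from derive_floor, line 7
  4: from clip_value, line 11
  5: from clip_value, line 16
  6: from main, line 37
  7: from fold_scores, line 26
  8: from screen_input, line 20
  9: from main, line 39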